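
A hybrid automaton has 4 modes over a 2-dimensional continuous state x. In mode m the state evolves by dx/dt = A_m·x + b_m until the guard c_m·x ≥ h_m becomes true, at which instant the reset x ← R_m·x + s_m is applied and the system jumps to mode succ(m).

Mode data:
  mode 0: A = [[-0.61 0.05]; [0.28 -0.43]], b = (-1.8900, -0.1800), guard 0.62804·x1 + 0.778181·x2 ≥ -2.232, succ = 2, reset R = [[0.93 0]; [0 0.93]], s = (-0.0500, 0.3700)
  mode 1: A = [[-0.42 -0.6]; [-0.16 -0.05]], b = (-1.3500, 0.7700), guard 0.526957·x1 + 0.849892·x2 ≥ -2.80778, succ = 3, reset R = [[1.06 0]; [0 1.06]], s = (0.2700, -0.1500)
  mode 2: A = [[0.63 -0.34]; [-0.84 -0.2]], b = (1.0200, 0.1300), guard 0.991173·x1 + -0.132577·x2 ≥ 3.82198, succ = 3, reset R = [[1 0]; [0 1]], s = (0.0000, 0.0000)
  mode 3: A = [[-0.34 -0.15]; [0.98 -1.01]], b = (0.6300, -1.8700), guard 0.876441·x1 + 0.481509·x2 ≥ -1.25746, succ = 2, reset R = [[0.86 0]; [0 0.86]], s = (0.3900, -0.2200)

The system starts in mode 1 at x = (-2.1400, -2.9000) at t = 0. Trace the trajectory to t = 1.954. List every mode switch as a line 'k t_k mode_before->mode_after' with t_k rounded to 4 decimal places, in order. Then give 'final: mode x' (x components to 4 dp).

Mode 1: guard c·x = -2.8078 hit at Δt = 0.5102 (t = 0.5102), x⁻ = (-1.6366, -2.2889) → reset → x⁺ = (-1.4648, -2.5763), jump to mode 3
Mode 3: guard c·x = -1.2575 hit at Δt = 1.0947 (t = 1.6049), x⁻ = (-0.0722, -2.4800) → reset → x⁺ = (0.3279, -2.3528), jump to mode 2
Mode 2: flow for 0.3491 to horizon, guard not reached → x = (1.1165, -2.3521)

1 0.5102 1->3
2 1.6049 3->2
final: 2 1.1165 -2.3521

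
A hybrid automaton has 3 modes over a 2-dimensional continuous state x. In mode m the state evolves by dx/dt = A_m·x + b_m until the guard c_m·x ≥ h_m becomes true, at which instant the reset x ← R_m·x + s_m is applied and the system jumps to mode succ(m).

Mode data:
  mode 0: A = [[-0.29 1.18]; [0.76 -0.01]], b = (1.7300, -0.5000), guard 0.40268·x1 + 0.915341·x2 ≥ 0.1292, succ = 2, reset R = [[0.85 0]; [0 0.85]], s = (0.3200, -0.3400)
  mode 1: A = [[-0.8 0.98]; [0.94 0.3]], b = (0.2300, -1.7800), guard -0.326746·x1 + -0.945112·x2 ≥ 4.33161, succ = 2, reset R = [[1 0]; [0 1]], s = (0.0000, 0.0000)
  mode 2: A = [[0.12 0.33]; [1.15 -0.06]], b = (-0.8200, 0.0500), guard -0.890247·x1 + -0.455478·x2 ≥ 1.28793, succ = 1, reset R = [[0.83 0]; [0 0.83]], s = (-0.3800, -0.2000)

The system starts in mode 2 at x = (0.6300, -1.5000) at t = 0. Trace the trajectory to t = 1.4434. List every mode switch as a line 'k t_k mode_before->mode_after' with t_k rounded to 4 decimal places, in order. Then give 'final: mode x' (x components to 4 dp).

1 1.0788 2->1
final: 1 -1.2814 -2.6098

Mode 2: guard c·x = 1.2879 hit at Δt = 1.0788 (t = 1.0788), x⁻ = (-0.7270, -1.4067) → reset → x⁺ = (-0.9834, -1.3675), jump to mode 1
Mode 1: flow for 0.3646 to horizon, guard not reached → x = (-1.2814, -2.6098)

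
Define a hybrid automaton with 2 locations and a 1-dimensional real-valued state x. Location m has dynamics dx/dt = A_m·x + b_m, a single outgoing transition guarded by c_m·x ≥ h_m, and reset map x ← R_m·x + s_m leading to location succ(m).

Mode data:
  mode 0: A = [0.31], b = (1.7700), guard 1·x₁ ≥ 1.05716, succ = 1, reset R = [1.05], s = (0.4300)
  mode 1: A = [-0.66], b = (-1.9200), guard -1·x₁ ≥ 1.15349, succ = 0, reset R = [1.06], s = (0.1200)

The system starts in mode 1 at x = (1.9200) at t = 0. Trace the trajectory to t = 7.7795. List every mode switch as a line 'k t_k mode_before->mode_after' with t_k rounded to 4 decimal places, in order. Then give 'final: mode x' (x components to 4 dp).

Mode 1: guard c·x = 1.1535 hit at Δt = 1.5331 (t = 1.5331), x⁻ = (-1.1535) → reset → x⁺ = (-1.1027), jump to mode 0
Mode 0: guard c·x = 1.0572 hit at Δt = 1.2402 (t = 2.7733), x⁻ = (1.0572) → reset → x⁺ = (1.5400), jump to mode 1
Mode 1: guard c·x = 1.1535 hit at Δt = 1.4089 (t = 4.1822), x⁻ = (-1.1535) → reset → x⁺ = (-1.1027), jump to mode 0
Mode 0: guard c·x = 1.0572 hit at Δt = 1.2402 (t = 5.4224), x⁻ = (1.0572) → reset → x⁺ = (1.5400), jump to mode 1
Mode 1: guard c·x = 1.1535 hit at Δt = 1.4089 (t = 6.8314), x⁻ = (-1.1535) → reset → x⁺ = (-1.1027), jump to mode 0
Mode 0: flow for 0.9481 to horizon, guard not reached → x = (0.4714)

1 1.5331 1->0
2 2.7733 0->1
3 4.1822 1->0
4 5.4224 0->1
5 6.8314 1->0
final: 0 0.4714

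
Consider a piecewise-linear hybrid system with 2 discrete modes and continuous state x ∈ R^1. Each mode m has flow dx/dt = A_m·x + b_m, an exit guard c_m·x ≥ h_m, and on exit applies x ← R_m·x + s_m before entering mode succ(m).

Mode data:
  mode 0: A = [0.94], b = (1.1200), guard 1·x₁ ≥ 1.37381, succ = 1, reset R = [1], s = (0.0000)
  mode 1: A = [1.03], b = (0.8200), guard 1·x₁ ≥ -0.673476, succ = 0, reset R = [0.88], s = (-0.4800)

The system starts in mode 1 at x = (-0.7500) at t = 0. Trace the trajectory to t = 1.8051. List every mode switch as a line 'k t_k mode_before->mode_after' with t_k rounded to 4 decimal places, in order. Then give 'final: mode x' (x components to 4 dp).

1 0.9496 1->0
final: 0 -0.9259

Mode 1: guard c·x = -0.6735 hit at Δt = 0.9496 (t = 0.9496), x⁻ = (-0.6735) → reset → x⁺ = (-1.0727), jump to mode 0
Mode 0: flow for 0.8555 to horizon, guard not reached → x = (-0.9259)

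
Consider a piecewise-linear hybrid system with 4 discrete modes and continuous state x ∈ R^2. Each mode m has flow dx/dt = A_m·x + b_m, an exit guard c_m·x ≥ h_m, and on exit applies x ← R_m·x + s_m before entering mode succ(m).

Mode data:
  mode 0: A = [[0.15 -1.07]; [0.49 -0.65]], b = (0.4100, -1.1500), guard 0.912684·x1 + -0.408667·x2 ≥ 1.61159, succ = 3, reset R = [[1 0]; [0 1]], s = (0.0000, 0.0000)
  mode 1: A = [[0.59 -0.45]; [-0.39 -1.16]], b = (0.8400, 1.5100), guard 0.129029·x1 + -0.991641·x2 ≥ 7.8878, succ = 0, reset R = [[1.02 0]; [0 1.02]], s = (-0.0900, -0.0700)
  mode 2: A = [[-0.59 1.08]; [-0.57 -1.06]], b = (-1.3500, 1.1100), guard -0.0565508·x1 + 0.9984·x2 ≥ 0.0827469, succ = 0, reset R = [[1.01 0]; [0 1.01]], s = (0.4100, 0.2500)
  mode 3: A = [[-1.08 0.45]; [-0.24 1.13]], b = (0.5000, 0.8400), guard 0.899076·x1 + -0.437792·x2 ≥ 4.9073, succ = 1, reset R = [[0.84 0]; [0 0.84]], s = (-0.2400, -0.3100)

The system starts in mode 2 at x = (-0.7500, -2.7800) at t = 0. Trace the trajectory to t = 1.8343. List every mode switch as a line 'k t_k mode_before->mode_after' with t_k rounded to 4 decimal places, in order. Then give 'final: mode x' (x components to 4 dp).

1 0.8030 2->0
final: 0 -0.8256 -1.2633

Mode 2: guard c·x = 0.0827 hit at Δt = 0.8030 (t = 0.8030), x⁻ = (-2.1303, -0.0378) → reset → x⁺ = (-1.7416, 0.2118), jump to mode 0
Mode 0: flow for 1.0313 to horizon, guard not reached → x = (-0.8256, -1.2633)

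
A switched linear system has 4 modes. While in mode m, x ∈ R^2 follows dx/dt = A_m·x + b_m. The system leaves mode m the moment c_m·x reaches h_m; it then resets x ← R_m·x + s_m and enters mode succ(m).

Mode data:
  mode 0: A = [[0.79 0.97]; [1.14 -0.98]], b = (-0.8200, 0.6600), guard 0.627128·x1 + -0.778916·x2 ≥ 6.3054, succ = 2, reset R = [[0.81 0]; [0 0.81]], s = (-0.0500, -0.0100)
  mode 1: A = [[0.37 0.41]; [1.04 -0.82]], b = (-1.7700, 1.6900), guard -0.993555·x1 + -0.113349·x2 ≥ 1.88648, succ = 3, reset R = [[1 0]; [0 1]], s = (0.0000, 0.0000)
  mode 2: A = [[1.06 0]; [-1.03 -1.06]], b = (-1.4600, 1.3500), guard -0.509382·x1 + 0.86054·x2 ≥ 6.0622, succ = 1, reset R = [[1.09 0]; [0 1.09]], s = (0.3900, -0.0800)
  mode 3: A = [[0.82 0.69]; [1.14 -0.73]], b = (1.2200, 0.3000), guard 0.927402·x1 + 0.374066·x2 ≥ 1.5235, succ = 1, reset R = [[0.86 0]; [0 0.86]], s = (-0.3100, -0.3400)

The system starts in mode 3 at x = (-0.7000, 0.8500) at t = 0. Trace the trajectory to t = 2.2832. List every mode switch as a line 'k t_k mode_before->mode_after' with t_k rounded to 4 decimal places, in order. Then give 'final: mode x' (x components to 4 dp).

Mode 3: guard c·x = 1.5235 hit at Δt = 1.1173 (t = 1.1173), x⁻ = (1.2991, 0.8521) → reset → x⁺ = (0.8072, 0.3928), jump to mode 1
Mode 1: flow for 1.1659 to horizon, guard not reached → x = (-0.6925, 1.3856)

1 1.1173 3->1
final: 1 -0.6925 1.3856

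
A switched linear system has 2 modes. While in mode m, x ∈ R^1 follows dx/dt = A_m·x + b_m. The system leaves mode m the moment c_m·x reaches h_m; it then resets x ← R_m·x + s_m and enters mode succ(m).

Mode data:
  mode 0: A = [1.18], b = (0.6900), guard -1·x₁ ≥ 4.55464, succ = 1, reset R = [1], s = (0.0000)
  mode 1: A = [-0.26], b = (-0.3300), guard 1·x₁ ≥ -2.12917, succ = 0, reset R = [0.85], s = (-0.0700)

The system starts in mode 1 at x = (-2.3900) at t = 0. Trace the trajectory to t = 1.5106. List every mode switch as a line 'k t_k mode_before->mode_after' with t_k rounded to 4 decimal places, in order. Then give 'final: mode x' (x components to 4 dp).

Mode 1: guard c·x = -2.1292 hit at Δt = 1.0189 (t = 1.0189), x⁻ = (-2.1292) → reset → x⁺ = (-1.8798), jump to mode 0
Mode 0: flow for 0.4917 to horizon, guard not reached → x = (-2.8983)

1 1.0189 1->0
final: 0 -2.8983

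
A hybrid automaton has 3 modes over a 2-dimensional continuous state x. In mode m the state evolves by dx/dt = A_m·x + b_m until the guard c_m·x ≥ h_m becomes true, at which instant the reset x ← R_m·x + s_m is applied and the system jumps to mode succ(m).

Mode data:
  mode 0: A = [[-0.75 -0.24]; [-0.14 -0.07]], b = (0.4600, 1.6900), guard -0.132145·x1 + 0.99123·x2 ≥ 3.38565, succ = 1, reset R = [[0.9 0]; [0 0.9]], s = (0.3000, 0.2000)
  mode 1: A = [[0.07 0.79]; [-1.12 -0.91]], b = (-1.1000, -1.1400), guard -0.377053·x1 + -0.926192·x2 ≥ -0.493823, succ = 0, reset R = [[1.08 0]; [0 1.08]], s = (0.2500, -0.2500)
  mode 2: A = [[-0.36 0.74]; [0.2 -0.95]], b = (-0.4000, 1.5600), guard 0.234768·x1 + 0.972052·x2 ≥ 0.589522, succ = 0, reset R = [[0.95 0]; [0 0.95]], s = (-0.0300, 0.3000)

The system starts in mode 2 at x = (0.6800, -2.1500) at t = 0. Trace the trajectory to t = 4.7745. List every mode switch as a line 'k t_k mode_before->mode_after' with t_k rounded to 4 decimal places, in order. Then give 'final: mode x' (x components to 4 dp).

Mode 2: guard c·x = 0.5895 hit at Δt = 1.4730 (t = 1.4730), x⁻ = (-0.2939, 0.6775) → reset → x⁺ = (-0.3092, 0.9436), jump to mode 0
Mode 0: guard c·x = 3.3857 hit at Δt = 1.5658 (t = 3.0388), x⁻ = (-0.2074, 3.3880) → reset → x⁺ = (0.1133, 3.2492), jump to mode 1
Mode 1: guard c·x = -0.4938 hit at Δt = 0.9271 (t = 3.9659), x⁻ = (0.3209, 0.4025) → reset → x⁺ = (0.5965, 0.1848), jump to mode 0
Mode 0: flow for 0.8086 to horizon, guard not reached → x = (0.4759, 1.4427)

1 1.4730 2->0
2 3.0388 0->1
3 3.9659 1->0
final: 0 0.4759 1.4427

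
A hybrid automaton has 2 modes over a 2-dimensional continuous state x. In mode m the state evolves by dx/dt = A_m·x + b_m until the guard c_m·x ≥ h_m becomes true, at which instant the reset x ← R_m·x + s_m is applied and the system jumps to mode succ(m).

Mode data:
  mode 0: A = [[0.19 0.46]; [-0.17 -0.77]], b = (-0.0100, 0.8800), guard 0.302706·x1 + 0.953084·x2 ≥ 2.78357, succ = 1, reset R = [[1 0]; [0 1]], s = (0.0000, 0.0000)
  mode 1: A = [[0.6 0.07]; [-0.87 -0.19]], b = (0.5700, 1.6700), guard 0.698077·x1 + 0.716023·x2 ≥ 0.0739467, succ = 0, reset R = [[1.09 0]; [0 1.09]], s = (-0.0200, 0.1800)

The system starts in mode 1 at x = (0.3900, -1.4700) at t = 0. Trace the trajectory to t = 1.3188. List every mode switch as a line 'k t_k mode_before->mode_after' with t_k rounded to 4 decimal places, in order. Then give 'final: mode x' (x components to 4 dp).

1 0.5465 1->0
final: 0 0.9606 0.0782

Mode 1: guard c·x = 0.0739 hit at Δt = 0.5465 (t = 0.5465), x⁻ = (0.8603, -0.7354) → reset → x⁺ = (0.9177, -0.6216), jump to mode 0
Mode 0: flow for 0.7723 to horizon, guard not reached → x = (0.9606, 0.0782)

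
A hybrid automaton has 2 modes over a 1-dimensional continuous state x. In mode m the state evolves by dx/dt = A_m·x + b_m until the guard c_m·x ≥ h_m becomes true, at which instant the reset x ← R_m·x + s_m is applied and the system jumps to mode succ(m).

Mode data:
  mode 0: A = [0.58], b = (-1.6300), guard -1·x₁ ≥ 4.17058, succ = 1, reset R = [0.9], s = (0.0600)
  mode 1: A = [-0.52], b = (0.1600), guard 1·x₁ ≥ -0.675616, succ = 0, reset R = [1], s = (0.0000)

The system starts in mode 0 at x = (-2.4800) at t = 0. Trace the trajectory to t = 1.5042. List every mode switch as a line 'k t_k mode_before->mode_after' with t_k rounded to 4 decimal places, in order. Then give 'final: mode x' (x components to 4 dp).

1 0.4781 0->1
final: 1 -2.0390

Mode 0: guard c·x = 4.1706 hit at Δt = 0.4781 (t = 0.4781), x⁻ = (-4.1706) → reset → x⁺ = (-3.6935), jump to mode 1
Mode 1: flow for 1.0261 to horizon, guard not reached → x = (-2.0390)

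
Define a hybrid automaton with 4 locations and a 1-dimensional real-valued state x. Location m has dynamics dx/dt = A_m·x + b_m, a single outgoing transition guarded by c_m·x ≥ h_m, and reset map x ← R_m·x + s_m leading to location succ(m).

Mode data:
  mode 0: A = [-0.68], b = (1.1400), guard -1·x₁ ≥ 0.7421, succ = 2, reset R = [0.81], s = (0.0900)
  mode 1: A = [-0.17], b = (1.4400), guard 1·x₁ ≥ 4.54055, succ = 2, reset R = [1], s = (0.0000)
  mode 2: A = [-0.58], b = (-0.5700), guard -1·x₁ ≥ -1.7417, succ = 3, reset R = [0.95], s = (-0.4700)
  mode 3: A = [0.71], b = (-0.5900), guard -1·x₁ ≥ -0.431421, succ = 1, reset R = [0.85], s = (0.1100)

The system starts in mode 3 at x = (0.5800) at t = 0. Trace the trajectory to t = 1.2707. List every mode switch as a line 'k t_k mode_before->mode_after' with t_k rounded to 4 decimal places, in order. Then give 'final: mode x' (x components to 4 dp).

1 0.6549 3->1
final: 1 1.2712

Mode 3: guard c·x = -0.4314 hit at Δt = 0.6549 (t = 0.6549), x⁻ = (0.4314) → reset → x⁺ = (0.4767), jump to mode 1
Mode 1: flow for 0.6158 to horizon, guard not reached → x = (1.2712)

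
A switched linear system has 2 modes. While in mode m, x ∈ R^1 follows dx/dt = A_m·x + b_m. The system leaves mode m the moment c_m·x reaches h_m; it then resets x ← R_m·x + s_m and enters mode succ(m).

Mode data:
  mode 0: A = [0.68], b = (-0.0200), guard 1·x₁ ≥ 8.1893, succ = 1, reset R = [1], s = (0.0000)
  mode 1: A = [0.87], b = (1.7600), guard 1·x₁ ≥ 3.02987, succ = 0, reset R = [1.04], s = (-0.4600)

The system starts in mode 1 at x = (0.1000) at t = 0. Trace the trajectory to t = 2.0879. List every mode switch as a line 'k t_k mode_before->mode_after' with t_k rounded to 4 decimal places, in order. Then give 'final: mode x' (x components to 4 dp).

Mode 1: guard c·x = 3.0299 hit at Δt = 0.9967 (t = 0.9967), x⁻ = (3.0299) → reset → x⁺ = (2.6911), jump to mode 0
Mode 0: flow for 1.0912 to horizon, guard not reached → x = (5.6193)

1 0.9967 1->0
final: 0 5.6193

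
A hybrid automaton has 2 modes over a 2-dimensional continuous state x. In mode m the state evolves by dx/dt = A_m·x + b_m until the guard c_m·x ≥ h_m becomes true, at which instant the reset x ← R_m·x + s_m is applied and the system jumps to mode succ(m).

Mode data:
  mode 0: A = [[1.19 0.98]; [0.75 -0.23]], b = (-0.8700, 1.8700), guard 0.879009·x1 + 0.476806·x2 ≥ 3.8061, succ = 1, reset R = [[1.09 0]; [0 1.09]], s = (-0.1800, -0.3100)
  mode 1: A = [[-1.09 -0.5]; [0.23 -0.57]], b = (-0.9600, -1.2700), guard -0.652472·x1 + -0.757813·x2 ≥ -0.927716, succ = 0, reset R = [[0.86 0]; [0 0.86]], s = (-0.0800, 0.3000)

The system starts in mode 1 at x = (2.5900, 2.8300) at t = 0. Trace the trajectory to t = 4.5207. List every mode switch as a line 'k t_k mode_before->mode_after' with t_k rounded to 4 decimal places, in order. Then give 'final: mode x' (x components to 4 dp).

1 0.7919 1->0
2 1.8807 0->1
3 2.7381 1->0
4 3.9276 0->1
final: 1 0.2575 2.0506

Mode 1: guard c·x = -0.9277 hit at Δt = 0.7919 (t = 0.7919), x⁻ = (0.0954, 1.1420) → reset → x⁺ = (0.0021, 1.2822), jump to mode 0
Mode 0: guard c·x = 3.8061 hit at Δt = 1.0888 (t = 1.8807), x⁻ = (2.4776, 3.4150) → reset → x⁺ = (2.5205, 3.4124), jump to mode 1
Mode 1: guard c·x = -0.9277 hit at Δt = 0.8574 (t = 2.7381), x⁻ = (-0.1538, 1.3566) → reset → x⁺ = (-0.2123, 1.4667), jump to mode 0
Mode 0: guard c·x = 3.8061 hit at Δt = 1.1895 (t = 3.9276), x⁻ = (2.3899, 3.5767) → reset → x⁺ = (2.4249, 3.5886), jump to mode 1
Mode 1: flow for 0.5931 to horizon, guard not reached → x = (0.2575, 2.0506)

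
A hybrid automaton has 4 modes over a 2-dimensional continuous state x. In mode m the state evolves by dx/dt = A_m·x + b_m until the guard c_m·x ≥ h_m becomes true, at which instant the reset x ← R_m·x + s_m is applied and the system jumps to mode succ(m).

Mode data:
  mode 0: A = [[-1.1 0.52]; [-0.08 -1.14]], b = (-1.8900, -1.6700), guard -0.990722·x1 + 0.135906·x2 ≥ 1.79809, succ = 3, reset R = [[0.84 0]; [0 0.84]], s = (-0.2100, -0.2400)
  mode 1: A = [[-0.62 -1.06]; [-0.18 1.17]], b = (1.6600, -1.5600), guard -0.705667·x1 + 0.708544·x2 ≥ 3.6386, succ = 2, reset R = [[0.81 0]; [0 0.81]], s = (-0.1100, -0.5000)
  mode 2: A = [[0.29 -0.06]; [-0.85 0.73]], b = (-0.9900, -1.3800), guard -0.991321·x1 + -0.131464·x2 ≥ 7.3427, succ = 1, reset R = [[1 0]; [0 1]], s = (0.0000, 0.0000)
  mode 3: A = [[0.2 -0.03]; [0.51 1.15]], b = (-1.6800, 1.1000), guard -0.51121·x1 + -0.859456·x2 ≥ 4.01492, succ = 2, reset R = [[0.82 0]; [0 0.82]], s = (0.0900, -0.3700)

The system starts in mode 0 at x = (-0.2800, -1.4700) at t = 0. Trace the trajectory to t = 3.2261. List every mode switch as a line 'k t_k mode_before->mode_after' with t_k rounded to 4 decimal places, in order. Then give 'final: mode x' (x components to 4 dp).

1 1.5536 0->3
2 2.1308 3->2
final: 2 -4.4143 -3.6225

Mode 0: guard c·x = 1.7981 hit at Δt = 1.5536 (t = 1.5536), x⁻ = (-2.0032, -1.3725) → reset → x⁺ = (-1.8927, -1.3929), jump to mode 3
Mode 3: guard c·x = 4.0149 hit at Δt = 0.5772 (t = 2.1308), x⁻ = (-3.1158, -2.8182) → reset → x⁺ = (-2.4649, -2.6809), jump to mode 2
Mode 2: flow for 1.0953 to horizon, guard not reached → x = (-4.4143, -3.6225)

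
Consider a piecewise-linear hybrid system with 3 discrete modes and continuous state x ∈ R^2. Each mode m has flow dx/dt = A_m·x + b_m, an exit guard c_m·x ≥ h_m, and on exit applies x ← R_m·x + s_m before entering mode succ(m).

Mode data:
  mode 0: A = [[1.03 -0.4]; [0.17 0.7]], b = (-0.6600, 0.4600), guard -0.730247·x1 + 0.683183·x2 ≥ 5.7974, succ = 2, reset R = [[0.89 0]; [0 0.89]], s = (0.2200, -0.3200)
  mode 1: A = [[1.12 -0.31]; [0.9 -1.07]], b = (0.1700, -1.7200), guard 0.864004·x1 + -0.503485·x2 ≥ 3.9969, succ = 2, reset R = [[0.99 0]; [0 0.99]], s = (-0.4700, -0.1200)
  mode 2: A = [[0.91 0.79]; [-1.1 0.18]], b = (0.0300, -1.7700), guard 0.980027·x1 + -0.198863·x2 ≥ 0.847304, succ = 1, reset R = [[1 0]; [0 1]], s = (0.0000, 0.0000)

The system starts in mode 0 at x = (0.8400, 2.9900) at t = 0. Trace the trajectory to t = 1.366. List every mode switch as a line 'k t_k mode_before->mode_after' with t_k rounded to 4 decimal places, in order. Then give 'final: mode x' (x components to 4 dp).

Mode 0: guard c·x = 5.7974 hit at Δt = 0.9834 (t = 0.9834), x⁻ = (-1.7593, 6.6053) → reset → x⁺ = (-1.3458, 5.5587), jump to mode 2
Mode 2: flow for 0.3826 to horizon, guard not reached → x = (0.1328, 5.5405)

1 0.9834 0->2
final: 2 0.1328 5.5405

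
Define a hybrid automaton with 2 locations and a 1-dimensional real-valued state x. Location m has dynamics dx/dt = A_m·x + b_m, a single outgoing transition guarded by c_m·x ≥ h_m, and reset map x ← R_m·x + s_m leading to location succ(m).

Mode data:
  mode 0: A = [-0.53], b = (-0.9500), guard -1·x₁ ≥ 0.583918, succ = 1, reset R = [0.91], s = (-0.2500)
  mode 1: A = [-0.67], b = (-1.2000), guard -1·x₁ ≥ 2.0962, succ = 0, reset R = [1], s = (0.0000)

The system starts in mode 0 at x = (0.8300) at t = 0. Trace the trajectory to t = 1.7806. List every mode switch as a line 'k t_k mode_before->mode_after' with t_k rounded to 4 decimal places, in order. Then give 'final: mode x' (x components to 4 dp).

1 1.4617 0->1
final: 1 -0.9756

Mode 0: guard c·x = 0.5839 hit at Δt = 1.4617 (t = 1.4617), x⁻ = (-0.5839) → reset → x⁺ = (-0.7814), jump to mode 1
Mode 1: flow for 0.3189 to horizon, guard not reached → x = (-0.9756)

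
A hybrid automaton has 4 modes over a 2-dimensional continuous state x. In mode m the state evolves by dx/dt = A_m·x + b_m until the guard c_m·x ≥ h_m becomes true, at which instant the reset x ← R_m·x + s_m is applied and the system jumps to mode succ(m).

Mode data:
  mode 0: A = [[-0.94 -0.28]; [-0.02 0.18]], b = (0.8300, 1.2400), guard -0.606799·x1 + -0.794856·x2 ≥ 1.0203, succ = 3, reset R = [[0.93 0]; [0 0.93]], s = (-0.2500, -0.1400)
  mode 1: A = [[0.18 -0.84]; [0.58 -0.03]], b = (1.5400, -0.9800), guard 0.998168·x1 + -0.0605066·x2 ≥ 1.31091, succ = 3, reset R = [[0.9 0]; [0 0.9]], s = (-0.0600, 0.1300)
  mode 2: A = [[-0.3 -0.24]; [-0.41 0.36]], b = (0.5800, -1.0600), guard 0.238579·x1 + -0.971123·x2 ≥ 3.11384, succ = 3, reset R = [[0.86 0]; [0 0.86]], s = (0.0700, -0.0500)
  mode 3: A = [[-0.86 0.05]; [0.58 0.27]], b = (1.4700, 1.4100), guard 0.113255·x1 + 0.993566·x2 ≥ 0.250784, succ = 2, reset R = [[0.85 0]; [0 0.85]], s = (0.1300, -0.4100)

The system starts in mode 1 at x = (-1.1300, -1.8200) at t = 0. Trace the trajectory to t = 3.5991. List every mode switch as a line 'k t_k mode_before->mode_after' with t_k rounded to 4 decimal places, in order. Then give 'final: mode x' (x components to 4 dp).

Mode 1: guard c·x = 1.3109 hit at Δt = 0.6765 (t = 0.6765), x⁻ = (1.1647, -2.4523) → reset → x⁺ = (0.9882, -2.0770), jump to mode 3
Mode 3: guard c·x = 0.2508 hit at Δt = 1.1838 (t = 1.8603), x⁻ = (1.4156, 0.0910) → reset → x⁺ = (1.3333, -0.3326), jump to mode 2
Mode 2: guard c·x = 3.1138 hit at Δt = 1.0935 (t = 2.9538), x⁻ = (1.8393, -2.7546) → reset → x⁺ = (1.6518, -2.4189), jump to mode 3
Mode 3: flow for 0.6453 to horizon, guard not reached → x = (1.6323, -1.2156)

1 0.6765 1->3
2 1.8603 3->2
3 2.9538 2->3
final: 3 1.6323 -1.2156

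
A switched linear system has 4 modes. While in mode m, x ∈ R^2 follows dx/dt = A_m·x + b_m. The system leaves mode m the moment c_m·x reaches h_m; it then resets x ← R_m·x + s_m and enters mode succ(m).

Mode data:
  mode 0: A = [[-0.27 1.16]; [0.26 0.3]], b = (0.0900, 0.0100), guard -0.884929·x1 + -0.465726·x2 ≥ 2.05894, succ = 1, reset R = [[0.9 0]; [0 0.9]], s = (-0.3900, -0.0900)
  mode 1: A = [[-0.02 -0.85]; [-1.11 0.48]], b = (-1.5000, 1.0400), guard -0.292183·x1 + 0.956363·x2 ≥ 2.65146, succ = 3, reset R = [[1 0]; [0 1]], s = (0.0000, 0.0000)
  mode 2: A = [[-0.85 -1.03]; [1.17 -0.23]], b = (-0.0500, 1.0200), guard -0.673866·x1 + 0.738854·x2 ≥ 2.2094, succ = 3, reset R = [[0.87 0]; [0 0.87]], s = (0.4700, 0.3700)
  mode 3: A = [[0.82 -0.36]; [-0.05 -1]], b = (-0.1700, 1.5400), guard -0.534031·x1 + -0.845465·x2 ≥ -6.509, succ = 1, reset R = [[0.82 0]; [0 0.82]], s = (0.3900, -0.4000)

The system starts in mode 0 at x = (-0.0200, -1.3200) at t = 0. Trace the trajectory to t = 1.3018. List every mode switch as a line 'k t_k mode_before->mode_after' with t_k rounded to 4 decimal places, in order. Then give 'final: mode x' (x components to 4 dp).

Mode 0: guard c·x = 2.0589 hit at Δt = 0.8638 (t = 0.8638), x⁻ = (-1.3460, -1.8634) → reset → x⁺ = (-1.6014, -1.7671), jump to mode 1
Mode 1: flow for 0.4380 to horizon, guard not reached → x = (-1.7606, -0.7819)

1 0.8638 0->1
final: 1 -1.7606 -0.7819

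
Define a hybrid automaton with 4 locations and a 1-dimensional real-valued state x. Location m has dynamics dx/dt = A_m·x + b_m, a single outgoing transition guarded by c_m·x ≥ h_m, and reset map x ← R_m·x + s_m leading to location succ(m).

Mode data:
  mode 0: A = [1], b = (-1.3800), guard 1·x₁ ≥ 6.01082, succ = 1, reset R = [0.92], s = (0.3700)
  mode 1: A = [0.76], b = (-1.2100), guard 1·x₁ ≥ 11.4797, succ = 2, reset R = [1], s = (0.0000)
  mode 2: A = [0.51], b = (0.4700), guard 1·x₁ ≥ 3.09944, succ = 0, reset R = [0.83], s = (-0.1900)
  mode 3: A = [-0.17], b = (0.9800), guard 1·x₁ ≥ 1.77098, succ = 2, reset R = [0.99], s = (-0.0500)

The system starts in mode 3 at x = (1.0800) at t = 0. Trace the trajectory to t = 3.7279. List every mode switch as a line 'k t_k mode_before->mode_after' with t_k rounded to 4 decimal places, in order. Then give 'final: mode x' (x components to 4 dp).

1 0.9387 3->2
2 1.7750 2->0
3 3.3052 0->1
final: 1 7.5320

Mode 3: guard c·x = 1.7710 hit at Δt = 0.9387 (t = 0.9387), x⁻ = (1.7710) → reset → x⁺ = (1.7033), jump to mode 2
Mode 2: guard c·x = 3.0994 hit at Δt = 0.8363 (t = 1.7750), x⁻ = (3.0994) → reset → x⁺ = (2.3825), jump to mode 0
Mode 0: guard c·x = 6.0108 hit at Δt = 1.5302 (t = 3.3052), x⁻ = (6.0108) → reset → x⁺ = (5.9000), jump to mode 1
Mode 1: flow for 0.4227 to horizon, guard not reached → x = (7.5320)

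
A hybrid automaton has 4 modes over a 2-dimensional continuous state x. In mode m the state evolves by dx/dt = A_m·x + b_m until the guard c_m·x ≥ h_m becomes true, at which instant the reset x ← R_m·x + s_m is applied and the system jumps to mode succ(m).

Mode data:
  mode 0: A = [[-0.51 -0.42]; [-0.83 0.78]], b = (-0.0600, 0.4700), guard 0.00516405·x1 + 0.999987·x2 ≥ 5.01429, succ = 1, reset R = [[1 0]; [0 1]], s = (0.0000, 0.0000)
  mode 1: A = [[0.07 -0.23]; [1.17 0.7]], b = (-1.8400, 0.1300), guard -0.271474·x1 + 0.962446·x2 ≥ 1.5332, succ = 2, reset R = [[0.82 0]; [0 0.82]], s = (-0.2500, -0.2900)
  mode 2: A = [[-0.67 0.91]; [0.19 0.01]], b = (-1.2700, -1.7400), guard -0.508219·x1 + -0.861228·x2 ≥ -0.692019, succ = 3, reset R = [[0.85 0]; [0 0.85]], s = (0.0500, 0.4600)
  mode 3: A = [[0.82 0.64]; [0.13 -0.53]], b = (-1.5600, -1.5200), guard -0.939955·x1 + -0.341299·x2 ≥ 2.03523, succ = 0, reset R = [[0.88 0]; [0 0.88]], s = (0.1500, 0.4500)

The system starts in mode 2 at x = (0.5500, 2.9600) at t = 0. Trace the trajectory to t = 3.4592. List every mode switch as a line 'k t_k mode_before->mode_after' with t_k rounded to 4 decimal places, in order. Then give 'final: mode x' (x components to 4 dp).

1 1.4946 2->3
2 2.6349 3->0
final: 0 -1.1456 1.2190

Mode 2: guard c·x = -0.6920 hit at Δt = 1.4946 (t = 1.4946), x⁻ = (0.3673, 0.5868) → reset → x⁺ = (0.3622, 0.9588), jump to mode 3
Mode 3: guard c·x = 2.0352 hit at Δt = 1.1403 (t = 2.6349), x⁻ = (-1.8597, -0.8416) → reset → x⁺ = (-1.4865, -0.2906), jump to mode 0
Mode 0: flow for 0.8243 to horizon, guard not reached → x = (-1.1456, 1.2190)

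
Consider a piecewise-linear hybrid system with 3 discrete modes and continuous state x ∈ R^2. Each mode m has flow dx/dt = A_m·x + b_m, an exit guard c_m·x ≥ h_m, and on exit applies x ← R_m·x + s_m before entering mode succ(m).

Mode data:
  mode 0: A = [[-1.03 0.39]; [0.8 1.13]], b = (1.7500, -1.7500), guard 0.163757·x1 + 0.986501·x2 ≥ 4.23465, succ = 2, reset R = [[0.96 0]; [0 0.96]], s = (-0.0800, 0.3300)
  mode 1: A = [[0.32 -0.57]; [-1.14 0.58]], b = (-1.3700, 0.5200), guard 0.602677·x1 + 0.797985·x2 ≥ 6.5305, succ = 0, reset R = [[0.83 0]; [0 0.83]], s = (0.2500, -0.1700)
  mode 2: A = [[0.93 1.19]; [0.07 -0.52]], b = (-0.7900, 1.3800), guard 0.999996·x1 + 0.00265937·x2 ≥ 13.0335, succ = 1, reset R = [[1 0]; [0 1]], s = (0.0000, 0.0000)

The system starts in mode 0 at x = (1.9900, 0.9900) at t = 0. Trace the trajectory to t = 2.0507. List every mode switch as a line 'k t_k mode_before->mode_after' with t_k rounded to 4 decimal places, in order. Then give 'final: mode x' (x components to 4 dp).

1 1.2555 0->2
final: 2 9.2942 3.8414

Mode 0: guard c·x = 4.2347 hit at Δt = 1.2555 (t = 1.2555), x⁻ = (2.4318, 3.8889) → reset → x⁺ = (2.2545, 4.0634), jump to mode 2
Mode 2: flow for 0.7952 to horizon, guard not reached → x = (9.2942, 3.8414)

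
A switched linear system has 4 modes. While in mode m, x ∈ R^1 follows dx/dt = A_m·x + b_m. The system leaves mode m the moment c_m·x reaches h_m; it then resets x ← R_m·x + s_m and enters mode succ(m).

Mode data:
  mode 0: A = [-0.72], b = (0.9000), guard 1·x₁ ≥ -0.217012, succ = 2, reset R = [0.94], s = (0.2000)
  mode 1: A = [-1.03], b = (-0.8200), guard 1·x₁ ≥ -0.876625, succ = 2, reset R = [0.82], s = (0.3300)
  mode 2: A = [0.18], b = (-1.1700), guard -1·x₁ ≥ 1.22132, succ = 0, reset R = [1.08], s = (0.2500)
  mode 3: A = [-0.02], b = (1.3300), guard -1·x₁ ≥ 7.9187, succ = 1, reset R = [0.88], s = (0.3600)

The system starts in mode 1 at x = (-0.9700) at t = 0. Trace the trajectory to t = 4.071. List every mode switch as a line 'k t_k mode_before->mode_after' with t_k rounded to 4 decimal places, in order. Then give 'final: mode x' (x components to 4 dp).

1 0.7476 1->2
2 1.3814 2->0
3 2.0174 0->2
4 2.9706 2->0
5 3.6066 0->2
final: 2 -0.5711

Mode 1: guard c·x = -0.8766 hit at Δt = 0.7476 (t = 0.7476), x⁻ = (-0.8766) → reset → x⁺ = (-0.3888), jump to mode 2
Mode 2: guard c·x = 1.2213 hit at Δt = 0.6338 (t = 1.3814), x⁻ = (-1.2213) → reset → x⁺ = (-1.0690), jump to mode 0
Mode 0: guard c·x = -0.2170 hit at Δt = 0.6360 (t = 2.0174), x⁻ = (-0.2170) → reset → x⁺ = (-0.0040), jump to mode 2
Mode 2: guard c·x = 1.2213 hit at Δt = 0.9532 (t = 2.9706), x⁻ = (-1.2213) → reset → x⁺ = (-1.0690), jump to mode 0
Mode 0: guard c·x = -0.2170 hit at Δt = 0.6360 (t = 3.6066), x⁻ = (-0.2170) → reset → x⁺ = (-0.0040), jump to mode 2
Mode 2: flow for 0.4644 to horizon, guard not reached → x = (-0.5711)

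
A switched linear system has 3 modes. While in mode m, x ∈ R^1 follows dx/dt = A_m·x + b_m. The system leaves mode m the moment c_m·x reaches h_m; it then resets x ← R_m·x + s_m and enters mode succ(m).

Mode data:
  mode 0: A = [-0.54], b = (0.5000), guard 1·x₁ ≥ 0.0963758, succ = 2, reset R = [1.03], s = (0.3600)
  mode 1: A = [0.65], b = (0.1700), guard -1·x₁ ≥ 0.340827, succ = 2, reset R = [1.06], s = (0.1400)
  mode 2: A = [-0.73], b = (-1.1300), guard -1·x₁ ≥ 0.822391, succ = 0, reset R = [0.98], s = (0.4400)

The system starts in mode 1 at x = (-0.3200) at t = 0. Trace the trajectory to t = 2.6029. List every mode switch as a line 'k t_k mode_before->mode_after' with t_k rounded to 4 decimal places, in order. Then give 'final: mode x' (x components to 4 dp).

1 0.4688 1->2
2 1.2955 2->0
3 2.1158 0->2
final: 2 -0.1414

Mode 1: guard c·x = 0.3408 hit at Δt = 0.4688 (t = 0.4688), x⁻ = (-0.3408) → reset → x⁺ = (-0.2213), jump to mode 2
Mode 2: guard c·x = 0.8224 hit at Δt = 0.8267 (t = 1.2955), x⁻ = (-0.8224) → reset → x⁺ = (-0.3659), jump to mode 0
Mode 0: guard c·x = 0.0964 hit at Δt = 0.8203 (t = 2.1158), x⁻ = (0.0964) → reset → x⁺ = (0.4593), jump to mode 2
Mode 2: flow for 0.4871 to horizon, guard not reached → x = (-0.1414)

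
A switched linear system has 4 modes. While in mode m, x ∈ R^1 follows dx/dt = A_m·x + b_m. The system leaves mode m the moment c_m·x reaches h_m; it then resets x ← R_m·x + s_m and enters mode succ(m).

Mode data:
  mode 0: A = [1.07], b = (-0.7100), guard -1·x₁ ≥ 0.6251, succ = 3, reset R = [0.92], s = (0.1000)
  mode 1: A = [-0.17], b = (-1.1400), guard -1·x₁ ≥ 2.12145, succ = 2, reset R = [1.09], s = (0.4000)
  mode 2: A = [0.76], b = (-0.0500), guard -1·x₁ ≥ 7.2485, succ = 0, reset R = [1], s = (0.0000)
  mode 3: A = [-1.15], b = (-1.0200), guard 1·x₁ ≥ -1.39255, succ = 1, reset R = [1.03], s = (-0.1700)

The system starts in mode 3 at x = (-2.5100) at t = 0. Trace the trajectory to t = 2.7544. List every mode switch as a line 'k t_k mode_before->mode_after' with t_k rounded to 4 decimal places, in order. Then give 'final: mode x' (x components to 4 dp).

Mode 3: guard c·x = -1.3925 hit at Δt = 1.0142 (t = 1.0142), x⁻ = (-1.3925) → reset → x⁺ = (-1.6043), jump to mode 1
Mode 1: guard c·x = 2.1214 hit at Δt = 0.6287 (t = 1.6429), x⁻ = (-2.1214) → reset → x⁺ = (-1.9124), jump to mode 2
Mode 2: flow for 1.1115 to horizon, guard not reached → x = (-4.5382)

1 1.0142 3->1
2 1.6429 1->2
final: 2 -4.5382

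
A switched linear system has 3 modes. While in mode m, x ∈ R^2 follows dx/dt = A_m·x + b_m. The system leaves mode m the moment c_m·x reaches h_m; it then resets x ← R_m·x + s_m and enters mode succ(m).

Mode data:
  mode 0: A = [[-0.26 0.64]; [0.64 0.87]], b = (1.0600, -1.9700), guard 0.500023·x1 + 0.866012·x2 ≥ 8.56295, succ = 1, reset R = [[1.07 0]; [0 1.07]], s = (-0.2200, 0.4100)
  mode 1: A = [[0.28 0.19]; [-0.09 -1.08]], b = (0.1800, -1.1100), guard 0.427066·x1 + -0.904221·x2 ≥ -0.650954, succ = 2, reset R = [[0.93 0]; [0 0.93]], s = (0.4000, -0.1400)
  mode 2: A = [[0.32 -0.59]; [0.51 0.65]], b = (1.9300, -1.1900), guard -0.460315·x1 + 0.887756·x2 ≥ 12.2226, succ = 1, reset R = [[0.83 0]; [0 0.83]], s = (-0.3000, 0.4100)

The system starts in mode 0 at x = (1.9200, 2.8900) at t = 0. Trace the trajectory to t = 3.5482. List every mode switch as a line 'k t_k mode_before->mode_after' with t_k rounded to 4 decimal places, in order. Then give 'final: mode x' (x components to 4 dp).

1 1.0111 0->1
2 1.5274 1->2
3 3.1253 2->1
final: 1 5.1490 8.2880

Mode 0: guard c·x = 8.5630 hit at Δt = 1.0111 (t = 1.0111), x⁻ = (5.0193, 6.9897) → reset → x⁺ = (5.1506, 7.8890), jump to mode 1
Mode 1: guard c·x = -0.6510 hit at Δt = 0.5163 (t = 1.5274), x⁻ = (6.6580, 3.8645) → reset → x⁺ = (6.5920, 3.4540), jump to mode 2
Mode 2: guard c·x = 12.2226 hit at Δt = 1.5979 (t = 3.1253), x⁻ = (4.7870, 16.2501) → reset → x⁺ = (3.6732, 13.8976), jump to mode 1
Mode 1: flow for 0.4229 to horizon, guard not reached → x = (5.1490, 8.2880)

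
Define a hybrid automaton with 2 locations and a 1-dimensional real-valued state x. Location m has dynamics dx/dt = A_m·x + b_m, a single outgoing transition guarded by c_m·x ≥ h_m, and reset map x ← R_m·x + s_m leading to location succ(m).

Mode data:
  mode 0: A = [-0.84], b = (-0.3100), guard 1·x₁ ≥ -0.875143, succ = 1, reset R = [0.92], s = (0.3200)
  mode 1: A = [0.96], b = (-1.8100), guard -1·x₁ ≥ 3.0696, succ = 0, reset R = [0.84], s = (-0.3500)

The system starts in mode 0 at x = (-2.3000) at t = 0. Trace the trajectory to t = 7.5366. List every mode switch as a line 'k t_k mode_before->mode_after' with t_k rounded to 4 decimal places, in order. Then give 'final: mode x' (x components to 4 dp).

Mode 0: guard c·x = -0.8751 hit at Δt = 1.5941 (t = 1.5941), x⁻ = (-0.8751) → reset → x⁺ = (-0.4851), jump to mode 1
Mode 1: guard c·x = 3.0696 hit at Δt = 0.7680 (t = 2.3621), x⁻ = (-3.0696) → reset → x⁺ = (-2.9285), jump to mode 0
Mode 0: guard c·x = -0.8751 hit at Δt = 1.9295 (t = 4.2916), x⁻ = (-0.8751) → reset → x⁺ = (-0.4851), jump to mode 1
Mode 1: guard c·x = 3.0696 hit at Δt = 0.7680 (t = 5.0596), x⁻ = (-3.0696) → reset → x⁺ = (-2.9285), jump to mode 0
Mode 0: guard c·x = -0.8751 hit at Δt = 1.9295 (t = 6.9892), x⁻ = (-0.8751) → reset → x⁺ = (-0.4851), jump to mode 1
Mode 1: flow for 0.5474 to horizon, guard not reached → x = (-2.1240)

1 1.5941 0->1
2 2.3621 1->0
3 4.2916 0->1
4 5.0596 1->0
5 6.9892 0->1
final: 1 -2.1240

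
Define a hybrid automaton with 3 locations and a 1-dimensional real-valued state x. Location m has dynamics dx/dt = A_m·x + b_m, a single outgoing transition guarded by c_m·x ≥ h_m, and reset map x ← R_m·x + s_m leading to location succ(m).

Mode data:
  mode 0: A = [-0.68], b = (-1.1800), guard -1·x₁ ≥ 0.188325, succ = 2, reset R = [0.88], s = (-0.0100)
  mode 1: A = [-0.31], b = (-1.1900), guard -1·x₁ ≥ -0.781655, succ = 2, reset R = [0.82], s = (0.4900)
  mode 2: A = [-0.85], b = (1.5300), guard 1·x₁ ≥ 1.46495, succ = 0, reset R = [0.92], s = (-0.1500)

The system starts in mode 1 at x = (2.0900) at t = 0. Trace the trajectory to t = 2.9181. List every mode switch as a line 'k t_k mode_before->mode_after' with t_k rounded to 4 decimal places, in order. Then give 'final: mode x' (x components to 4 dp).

1 0.8043 1->2
2 1.6179 2->0
3 2.5587 0->2
final: 2 0.3443

Mode 1: guard c·x = -0.7817 hit at Δt = 0.8043 (t = 0.8043), x⁻ = (0.7817) → reset → x⁺ = (1.1310), jump to mode 2
Mode 2: guard c·x = 1.4649 hit at Δt = 0.8136 (t = 1.6179), x⁻ = (1.4649) → reset → x⁺ = (1.1978), jump to mode 0
Mode 0: guard c·x = 0.1883 hit at Δt = 0.9408 (t = 2.5587), x⁻ = (-0.1883) → reset → x⁺ = (-0.1757), jump to mode 2
Mode 2: flow for 0.3594 to horizon, guard not reached → x = (0.3443)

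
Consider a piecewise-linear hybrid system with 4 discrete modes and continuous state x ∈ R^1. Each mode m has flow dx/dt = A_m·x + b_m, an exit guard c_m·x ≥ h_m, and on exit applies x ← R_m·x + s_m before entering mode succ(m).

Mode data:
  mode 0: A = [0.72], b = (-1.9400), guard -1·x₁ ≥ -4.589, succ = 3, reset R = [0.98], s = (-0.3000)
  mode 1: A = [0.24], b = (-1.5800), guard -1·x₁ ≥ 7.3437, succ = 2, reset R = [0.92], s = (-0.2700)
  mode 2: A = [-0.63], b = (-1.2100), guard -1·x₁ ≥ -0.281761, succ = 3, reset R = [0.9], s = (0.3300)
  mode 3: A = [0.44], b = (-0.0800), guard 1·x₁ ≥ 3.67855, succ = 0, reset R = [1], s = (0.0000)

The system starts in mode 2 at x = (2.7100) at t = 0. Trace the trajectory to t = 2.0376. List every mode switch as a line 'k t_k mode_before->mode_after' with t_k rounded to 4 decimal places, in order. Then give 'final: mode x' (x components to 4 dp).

Mode 2: guard c·x = -0.2818 hit at Δt = 1.1796 (t = 1.1796), x⁻ = (0.2818) → reset → x⁺ = (0.5836), jump to mode 3
Mode 3: flow for 0.8580 to horizon, guard not reached → x = (0.7679)

1 1.1796 2->3
final: 3 0.7679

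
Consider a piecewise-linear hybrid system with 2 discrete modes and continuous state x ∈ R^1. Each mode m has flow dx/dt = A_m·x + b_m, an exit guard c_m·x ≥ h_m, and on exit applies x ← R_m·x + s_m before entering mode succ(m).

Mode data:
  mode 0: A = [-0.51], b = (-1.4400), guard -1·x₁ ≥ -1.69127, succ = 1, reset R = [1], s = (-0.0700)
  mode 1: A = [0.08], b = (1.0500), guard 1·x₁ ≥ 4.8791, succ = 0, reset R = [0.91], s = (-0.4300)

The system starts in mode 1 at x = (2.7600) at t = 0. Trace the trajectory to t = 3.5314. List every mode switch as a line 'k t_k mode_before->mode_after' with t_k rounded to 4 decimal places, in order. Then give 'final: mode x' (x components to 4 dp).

1 1.5653 1->0
2 2.3780 0->1
final: 1 3.0467

Mode 1: guard c·x = 4.8791 hit at Δt = 1.5653 (t = 1.5653), x⁻ = (4.8791) → reset → x⁺ = (4.0100), jump to mode 0
Mode 0: guard c·x = -1.6913 hit at Δt = 0.8127 (t = 2.3780), x⁻ = (1.6913) → reset → x⁺ = (1.6213), jump to mode 1
Mode 1: flow for 1.1534 to horizon, guard not reached → x = (3.0467)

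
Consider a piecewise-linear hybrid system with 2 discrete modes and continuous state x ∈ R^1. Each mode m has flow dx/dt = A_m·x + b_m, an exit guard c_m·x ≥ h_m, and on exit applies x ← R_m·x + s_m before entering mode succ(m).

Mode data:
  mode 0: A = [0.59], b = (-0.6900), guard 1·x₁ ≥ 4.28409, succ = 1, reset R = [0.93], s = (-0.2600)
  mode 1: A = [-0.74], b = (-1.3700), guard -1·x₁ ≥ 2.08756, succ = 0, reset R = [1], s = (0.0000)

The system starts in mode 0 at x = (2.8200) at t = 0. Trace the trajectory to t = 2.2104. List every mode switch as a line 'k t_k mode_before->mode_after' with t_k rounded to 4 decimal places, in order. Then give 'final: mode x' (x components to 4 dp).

Mode 0: guard c·x = 4.2841 hit at Δt = 1.0763 (t = 1.0763), x⁻ = (4.2841) → reset → x⁺ = (3.7242), jump to mode 1
Mode 1: flow for 1.1341 to horizon, guard not reached → x = (0.5575)

1 1.0763 0->1
final: 1 0.5575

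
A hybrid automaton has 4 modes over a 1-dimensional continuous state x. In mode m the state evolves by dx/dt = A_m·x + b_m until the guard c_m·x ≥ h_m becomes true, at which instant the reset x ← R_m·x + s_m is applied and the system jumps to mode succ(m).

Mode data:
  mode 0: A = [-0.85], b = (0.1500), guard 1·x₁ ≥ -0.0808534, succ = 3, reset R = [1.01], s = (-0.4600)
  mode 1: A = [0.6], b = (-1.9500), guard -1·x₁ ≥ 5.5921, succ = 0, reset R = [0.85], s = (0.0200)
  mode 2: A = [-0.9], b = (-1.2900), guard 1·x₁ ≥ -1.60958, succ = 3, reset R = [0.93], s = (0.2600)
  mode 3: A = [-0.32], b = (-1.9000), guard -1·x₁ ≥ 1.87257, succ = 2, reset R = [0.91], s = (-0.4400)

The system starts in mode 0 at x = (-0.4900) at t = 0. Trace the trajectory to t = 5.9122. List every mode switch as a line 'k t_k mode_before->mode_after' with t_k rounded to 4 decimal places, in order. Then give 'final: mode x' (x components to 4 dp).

Mode 0: guard c·x = -0.0809 hit at Δt = 1.1196 (t = 1.1196), x⁻ = (-0.0809) → reset → x⁺ = (-0.5417), jump to mode 3
Mode 3: guard c·x = 1.8726 hit at Δt = 0.8851 (t = 2.0047), x⁻ = (-1.8726) → reset → x⁺ = (-2.1440), jump to mode 2
Mode 2: guard c·x = -1.6096 hit at Δt = 1.5493 (t = 3.5540), x⁻ = (-1.6096) → reset → x⁺ = (-1.2369), jump to mode 3
Mode 3: guard c·x = 1.8726 hit at Δt = 0.4540 (t = 4.0080), x⁻ = (-1.8726) → reset → x⁺ = (-2.1440), jump to mode 2
Mode 2: guard c·x = -1.6096 hit at Δt = 1.5493 (t = 5.5573), x⁻ = (-1.6096) → reset → x⁺ = (-1.2369), jump to mode 3
Mode 3: flow for 0.3549 to horizon, guard not reached → x = (-1.7415)

1 1.1196 0->3
2 2.0047 3->2
3 3.5540 2->3
4 4.0080 3->2
5 5.5573 2->3
final: 3 -1.7415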